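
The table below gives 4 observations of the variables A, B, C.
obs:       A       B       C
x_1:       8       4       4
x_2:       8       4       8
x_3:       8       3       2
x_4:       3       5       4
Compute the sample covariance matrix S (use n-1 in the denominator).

Step 1 — column means:
  mean(A) = (8 + 8 + 8 + 3) / 4 = 27/4 = 6.75
  mean(B) = (4 + 4 + 3 + 5) / 4 = 16/4 = 4
  mean(C) = (4 + 8 + 2 + 4) / 4 = 18/4 = 4.5

Step 2 — sample covariance S[i,j] = (1/(n-1)) · Σ_k (x_{k,i} - mean_i) · (x_{k,j} - mean_j), with n-1 = 3.
  S[A,A] = ((1.25)·(1.25) + (1.25)·(1.25) + (1.25)·(1.25) + (-3.75)·(-3.75)) / 3 = 18.75/3 = 6.25
  S[A,B] = ((1.25)·(0) + (1.25)·(0) + (1.25)·(-1) + (-3.75)·(1)) / 3 = -5/3 = -1.6667
  S[A,C] = ((1.25)·(-0.5) + (1.25)·(3.5) + (1.25)·(-2.5) + (-3.75)·(-0.5)) / 3 = 2.5/3 = 0.8333
  S[B,B] = ((0)·(0) + (0)·(0) + (-1)·(-1) + (1)·(1)) / 3 = 2/3 = 0.6667
  S[B,C] = ((0)·(-0.5) + (0)·(3.5) + (-1)·(-2.5) + (1)·(-0.5)) / 3 = 2/3 = 0.6667
  S[C,C] = ((-0.5)·(-0.5) + (3.5)·(3.5) + (-2.5)·(-2.5) + (-0.5)·(-0.5)) / 3 = 19/3 = 6.3333

S is symmetric (S[j,i] = S[i,j]). Assembling:

S = [[6.25, -1.6667, 0.8333],
 [-1.6667, 0.6667, 0.6667],
 [0.8333, 0.6667, 6.3333]]


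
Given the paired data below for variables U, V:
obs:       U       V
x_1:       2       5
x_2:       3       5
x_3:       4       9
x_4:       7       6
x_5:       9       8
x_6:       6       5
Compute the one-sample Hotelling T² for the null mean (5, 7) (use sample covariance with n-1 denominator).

Step 1 — sample mean vector:
  mean(U) = (2 + 3 + 4 + 7 + 9 + 6) / 6 = 31/6 = 5.1667
  mean(V) = (5 + 5 + 9 + 6 + 8 + 5) / 6 = 38/6 = 6.3333
  x̄ = (5.1667, 6.3333),  deviation x̄ - mu_0 = (5.1667, 6.3333) - (5, 7) = (0.1667, -0.6667).

Step 2 — sample covariance matrix, S[i,j] = (1/(n-1)) · Σ_k (x_{k,i} - mean_i) · (x_{k,j} - mean_j), divisor n-1 = 5:
  S[U,U] = ((-3.1667)·(-3.1667) + (-2.1667)·(-2.1667) + (-1.1667)·(-1.1667) + (1.8333)·(1.8333) + (3.8333)·(3.8333) + (0.8333)·(0.8333)) / 5 = 34.8333/5 = 6.9667
  S[U,V] = ((-3.1667)·(-1.3333) + (-2.1667)·(-1.3333) + (-1.1667)·(2.6667) + (1.8333)·(-0.3333) + (3.8333)·(1.6667) + (0.8333)·(-1.3333)) / 5 = 8.6667/5 = 1.7333
  S[V,V] = ((-1.3333)·(-1.3333) + (-1.3333)·(-1.3333) + (2.6667)·(2.6667) + (-0.3333)·(-0.3333) + (1.6667)·(1.6667) + (-1.3333)·(-1.3333)) / 5 = 15.3333/5 = 3.0667
  S = [[6.9667, 1.7333],
 [1.7333, 3.0667]].

Step 3 — invert S. det(S) = 6.9667·3.0667 - (1.7333)² = 18.36.
  S^{-1} = (1/det) · [[d, -b], [-b, a]] = [[0.167, -0.0944],
 [-0.0944, 0.3794]].

Step 4 — quadratic form (x̄ - mu_0)^T · S^{-1} · (x̄ - mu_0):
  S^{-1} · (x̄ - mu_0) = (0.0908, -0.2687),
  (x̄ - mu_0)^T · [...] = (0.1667)·(0.0908) + (-0.6667)·(-0.2687) = 0.1943.

Step 5 — scale by n: T² = 6 · 0.1943 = 1.1656.

T² ≈ 1.1656


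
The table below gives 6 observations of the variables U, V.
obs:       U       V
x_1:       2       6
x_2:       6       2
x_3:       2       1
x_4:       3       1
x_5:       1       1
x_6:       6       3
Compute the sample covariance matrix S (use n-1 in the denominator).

Step 1 — column means:
  mean(U) = (2 + 6 + 2 + 3 + 1 + 6) / 6 = 20/6 = 3.3333
  mean(V) = (6 + 2 + 1 + 1 + 1 + 3) / 6 = 14/6 = 2.3333

Step 2 — sample covariance S[i,j] = (1/(n-1)) · Σ_k (x_{k,i} - mean_i) · (x_{k,j} - mean_j), with n-1 = 5.
  S[U,U] = ((-1.3333)·(-1.3333) + (2.6667)·(2.6667) + (-1.3333)·(-1.3333) + (-0.3333)·(-0.3333) + (-2.3333)·(-2.3333) + (2.6667)·(2.6667)) / 5 = 23.3333/5 = 4.6667
  S[U,V] = ((-1.3333)·(3.6667) + (2.6667)·(-0.3333) + (-1.3333)·(-1.3333) + (-0.3333)·(-1.3333) + (-2.3333)·(-1.3333) + (2.6667)·(0.6667)) / 5 = 1.3333/5 = 0.2667
  S[V,V] = ((3.6667)·(3.6667) + (-0.3333)·(-0.3333) + (-1.3333)·(-1.3333) + (-1.3333)·(-1.3333) + (-1.3333)·(-1.3333) + (0.6667)·(0.6667)) / 5 = 19.3333/5 = 3.8667

S is symmetric (S[j,i] = S[i,j]). Assembling:

S = [[4.6667, 0.2667],
 [0.2667, 3.8667]]


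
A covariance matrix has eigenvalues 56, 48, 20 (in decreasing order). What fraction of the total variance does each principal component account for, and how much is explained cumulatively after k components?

Step 1 — total variance = trace(Sigma) = Σ λ_i = 56 + 48 + 20 = 124.

Step 2 — fraction explained by component i = λ_i / Σ λ:
  PC1: 56/124 = 0.4516
  PC2: 48/124 = 0.3871
  PC3: 20/124 = 0.1613

Step 3 — cumulative fraction after k components = (λ_1 + ... + λ_k) / Σ λ:
  k = 1: 56/124 = 0.4516
  k = 2: (56 + 48)/124 = 104/124 = 0.8387
  k = 3: (56 + 48 + 20)/124 = 124/124 = 1

Summary (fraction, with percent):

explained: PC1 0.4516 (45.16%), PC2 0.3871 (38.71%), PC3 0.1613 (16.13%);  cumulative: 0.4516, 0.8387, 1


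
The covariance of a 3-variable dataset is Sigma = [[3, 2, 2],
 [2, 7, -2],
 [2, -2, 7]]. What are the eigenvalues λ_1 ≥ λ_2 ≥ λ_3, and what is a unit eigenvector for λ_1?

Step 1 — characteristic polynomial p(λ) = det(λI - Sigma) = λ³ - tr·λ² + c_1·λ - det, where tr = trace, c_1 = sum of the principal 2×2 minors, det = det(Sigma):
  tr = 3 + 7 + 7 = 17,
  c_1 = (3·7 - (2)²) + (3·7 - (2)²) + (7·7 - (-2)²) = 17 + 17 + 45 = 79,
  det = 3·(7·7 - (-2)²) - (2)·((2)·7 - (-2)·(2)) + (2)·((2)·(-2) - 7·(2)) = 3·(45) - (2)·(18) + (2)·(-18) = 63.
  So p(λ) = λ³ - 17λ² + 79λ - 63.
Step 2 — look for an integer root (rational root theorem: any rational root is an integer divisor of 63). Testing λ = 1:
  p(1) = 1 - 17 + 79 - 63 = 0  ✓
  Dividing out (λ - 1): p(λ) = (λ - 1)(λ² - 16λ + 63).
Step 3 — remaining eigenvalues from the quadratic λ² - 16λ + 63 = 0:
  Δ = 16² - 4·63 = 256 - 252 = 4,  λ = (16 ± √4)/2 = (16 ± 2)/2 = 9 or 7.
  Sorted: λ_1 = 9,  λ_2 = 7,  λ_3 = 1  (check: sum = 17 = tr ✓).

Step 4 — unit eigenvector for λ_1 = 9: v spans the null space of (Sigma - λ_1 I), whose rows are
  r_1 = (-6, 2, 2),  r_2 = (2, -2, -2),  r_3 = (2, -2, -2).
  v is orthogonal to every row, so take v ∝ r_1 × r_2 = ((2)·(-2) - (2)·(-2), (2)·(2) - (-6)·(-2), (-6)·(-2) - (2)·(2)) = (0, -8, 8).
  Rescale (divide by 8; multiply by -1 so the first nonzero entry is positive): u = (0, 1, -1).
  ||u|| = √((0)² + (1)² + (-1)²) = √(2) ≈ 1.4142,  v_1 = u/||u|| ≈ (0, 0.7071, -0.7071) (||v_1|| = 1).

λ_1 = 9,  λ_2 = 7,  λ_3 = 1;  v_1 ≈ (0, 0.7071, -0.7071)


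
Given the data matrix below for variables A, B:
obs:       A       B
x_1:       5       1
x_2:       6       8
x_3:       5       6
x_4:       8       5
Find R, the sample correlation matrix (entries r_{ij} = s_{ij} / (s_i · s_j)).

Step 1 — column means:
  mean(A) = (5 + 6 + 5 + 8) / 4 = 24/4 = 6
  mean(B) = (1 + 8 + 6 + 5) / 4 = 20/4 = 5

Step 2 — sample variances and covariances s[i,j] = (1/(n-1)) · Σ_k (x_{k,i} - mean_i) · (x_{k,j} - mean_j), with n-1 = 3:
  s[A,A] = ((-1)·(-1) + (0)·(0) + (-1)·(-1) + (2)·(2)) / 3 = 6/3 = 2
  s[A,B] = ((-1)·(-4) + (0)·(3) + (-1)·(1) + (2)·(0)) / 3 = 3/3 = 1
  s[B,B] = ((-4)·(-4) + (3)·(3) + (1)·(1) + (0)·(0)) / 3 = 26/3 = 8.6667
  Sample standard deviations s_i = √(s[i,i]):
  s(A) = √(2) = 1.4142
  s(B) = √(8.6667) = 2.9439

Step 3 — r_{ij} = s_{ij} / (s_i · s_j):
  r[A,A] = 1 (diagonal).
  r[A,B] = 1 / (1.4142 · 2.9439) = 1 / 4.1633 = 0.2402
  r[B,B] = 1 (diagonal).

R is symmetric with unit diagonal. Assembling:

R = [[1, 0.2402],
 [0.2402, 1]]


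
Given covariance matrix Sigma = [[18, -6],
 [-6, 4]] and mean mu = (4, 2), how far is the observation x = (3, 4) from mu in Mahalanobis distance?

Step 1 — centre the observation: (x - mu) = (-1, 2).

Step 2 — invert Sigma. det(Sigma) = 18·4 - (-6)² = 36.
  Sigma^{-1} = (1/det) · [[d, -b], [-b, a]] = [[0.1111, 0.1667],
 [0.1667, 0.5]].

Step 3 — form the quadratic (x - mu)^T · Sigma^{-1} · (x - mu):
  Sigma^{-1} · (x - mu) = (0.2222, 0.8333).
  (x - mu)^T · [Sigma^{-1} · (x - mu)] = (-1)·(0.2222) + (2)·(0.8333) = 1.4444.

Step 4 — take square root: d = √(1.4444) ≈ 1.2019.

d(x, mu) = √(1.4444) ≈ 1.2019


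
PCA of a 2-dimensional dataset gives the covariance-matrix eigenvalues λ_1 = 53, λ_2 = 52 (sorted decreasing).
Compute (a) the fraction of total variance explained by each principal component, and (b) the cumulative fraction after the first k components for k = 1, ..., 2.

Step 1 — total variance = trace(Sigma) = Σ λ_i = 53 + 52 = 105.

Step 2 — fraction explained by component i = λ_i / Σ λ:
  PC1: 53/105 = 0.5048
  PC2: 52/105 = 0.4952

Step 3 — cumulative fraction after k components = (λ_1 + ... + λ_k) / Σ λ:
  k = 1: 53/105 = 0.5048
  k = 2: (53 + 52)/105 = 105/105 = 1

Summary (fraction, with percent):

explained: PC1 0.5048 (50.48%), PC2 0.4952 (49.52%);  cumulative: 0.5048, 1


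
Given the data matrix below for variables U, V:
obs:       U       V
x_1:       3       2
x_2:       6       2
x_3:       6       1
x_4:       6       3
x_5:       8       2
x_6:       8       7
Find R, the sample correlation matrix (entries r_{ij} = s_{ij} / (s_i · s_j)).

Step 1 — column means:
  mean(U) = (3 + 6 + 6 + 6 + 8 + 8) / 6 = 37/6 = 6.1667
  mean(V) = (2 + 2 + 1 + 3 + 2 + 7) / 6 = 17/6 = 2.8333

Step 2 — sample variances and covariances s[i,j] = (1/(n-1)) · Σ_k (x_{k,i} - mean_i) · (x_{k,j} - mean_j), with n-1 = 5:
  s[U,U] = ((-3.1667)·(-3.1667) + (-0.1667)·(-0.1667) + (-0.1667)·(-0.1667) + (-0.1667)·(-0.1667) + (1.8333)·(1.8333) + (1.8333)·(1.8333)) / 5 = 16.8333/5 = 3.3667
  s[U,V] = ((-3.1667)·(-0.8333) + (-0.1667)·(-0.8333) + (-0.1667)·(-1.8333) + (-0.1667)·(0.1667) + (1.8333)·(-0.8333) + (1.8333)·(4.1667)) / 5 = 9.1667/5 = 1.8333
  s[V,V] = ((-0.8333)·(-0.8333) + (-0.8333)·(-0.8333) + (-1.8333)·(-1.8333) + (0.1667)·(0.1667) + (-0.8333)·(-0.8333) + (4.1667)·(4.1667)) / 5 = 22.8333/5 = 4.5667
  Sample standard deviations s_i = √(s[i,i]):
  s(U) = √(3.3667) = 1.8348
  s(V) = √(4.5667) = 2.137

Step 3 — r_{ij} = s_{ij} / (s_i · s_j):
  r[U,U] = 1 (diagonal).
  r[U,V] = 1.8333 / (1.8348 · 2.137) = 1.8333 / 3.921 = 0.4676
  r[V,V] = 1 (diagonal).

R is symmetric with unit diagonal. Assembling:

R = [[1, 0.4676],
 [0.4676, 1]]


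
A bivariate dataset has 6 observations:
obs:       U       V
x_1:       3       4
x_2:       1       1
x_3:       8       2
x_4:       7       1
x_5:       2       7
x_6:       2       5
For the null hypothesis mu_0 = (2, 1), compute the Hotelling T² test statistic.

Step 1 — sample mean vector:
  mean(U) = (3 + 1 + 8 + 7 + 2 + 2) / 6 = 23/6 = 3.8333
  mean(V) = (4 + 1 + 2 + 1 + 7 + 5) / 6 = 20/6 = 3.3333
  x̄ = (3.8333, 3.3333),  deviation x̄ - mu_0 = (3.8333, 3.3333) - (2, 1) = (1.8333, 2.3333).

Step 2 — sample covariance matrix, S[i,j] = (1/(n-1)) · Σ_k (x_{k,i} - mean_i) · (x_{k,j} - mean_j), divisor n-1 = 5:
  S[U,U] = ((-0.8333)·(-0.8333) + (-2.8333)·(-2.8333) + (4.1667)·(4.1667) + (3.1667)·(3.1667) + (-1.8333)·(-1.8333) + (-1.8333)·(-1.8333)) / 5 = 42.8333/5 = 8.5667
  S[U,V] = ((-0.8333)·(0.6667) + (-2.8333)·(-2.3333) + (4.1667)·(-1.3333) + (3.1667)·(-2.3333) + (-1.8333)·(3.6667) + (-1.8333)·(1.6667)) / 5 = -16.6667/5 = -3.3333
  S[V,V] = ((0.6667)·(0.6667) + (-2.3333)·(-2.3333) + (-1.3333)·(-1.3333) + (-2.3333)·(-2.3333) + (3.6667)·(3.6667) + (1.6667)·(1.6667)) / 5 = 29.3333/5 = 5.8667
  S = [[8.5667, -3.3333],
 [-3.3333, 5.8667]].

Step 3 — invert S. det(S) = 8.5667·5.8667 - (-3.3333)² = 39.1467.
  S^{-1} = (1/det) · [[d, -b], [-b, a]] = [[0.1499, 0.0851],
 [0.0851, 0.2188]].

Step 4 — quadratic form (x̄ - mu_0)^T · S^{-1} · (x̄ - mu_0):
  S^{-1} · (x̄ - mu_0) = (0.4734, 0.6667),
  (x̄ - mu_0)^T · [...] = (1.8333)·(0.4734) + (2.3333)·(0.6667) = 2.4236.

Step 5 — scale by n: T² = 6 · 2.4236 = 14.5419.

T² ≈ 14.5419


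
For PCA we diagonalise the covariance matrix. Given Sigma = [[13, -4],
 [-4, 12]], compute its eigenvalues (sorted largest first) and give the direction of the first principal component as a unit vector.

Step 1 — characteristic polynomial of 2×2 Sigma:
  det(Sigma - λI) = λ² - trace · λ + det = 0.
  trace = 13 + 12 = 25, det = 13·12 - (-4)² = 140.
Step 2 — discriminant:
  Δ = trace² - 4·det = 625 - 560 = 65.
Step 3 — eigenvalues:
  λ = (trace ± √Δ)/2 = (25 ± 8.0623)/2,
  λ_1 = 16.5311,  λ_2 = 8.4689.

Step 4 — unit eigenvector for λ_1: solve (Sigma - λ_1 I)v = 0. First row:
  (13 - 16.5311)·v_x + (-4)·v_y = 0, i.e. (-3.5311)·v_x + (-4)·v_y = 0,
  so v ∝ (b, λ_1 - a) = (-4, 3.5311); multiply by -1 so the first entry is positive: u = (4, -3.5311).
  ||u|| = √((4)² + (-3.5311)²) = √(28.4689) ≈ 5.3356,
  v_1 = u/||u|| ≈ (0.7497, -0.6618) (||v_1|| = 1).

λ_1 = 16.5311,  λ_2 = 8.4689;  v_1 ≈ (0.7497, -0.6618)


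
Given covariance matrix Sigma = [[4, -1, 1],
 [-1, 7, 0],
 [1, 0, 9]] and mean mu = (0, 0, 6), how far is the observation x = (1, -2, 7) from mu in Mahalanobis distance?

Step 1 — centre the observation: (x - mu) = (1, -2, 1).

Step 2 — invert Sigma (cofactor / det for 3×3, or solve directly):
  Sigma^{-1} = [[0.2669, 0.0381, -0.0297],
 [0.0381, 0.1483, -0.0042],
 [-0.0297, -0.0042, 0.1144]].

Step 3 — form the quadratic (x - mu)^T · Sigma^{-1} · (x - mu):
  Sigma^{-1} · (x - mu) = (0.161, -0.2627, 0.0932).
  (x - mu)^T · [Sigma^{-1} · (x - mu)] = (1)·(0.161) + (-2)·(-0.2627) + (1)·(0.0932) = 0.7797.

Step 4 — take square root: d = √(0.7797) ≈ 0.883.

d(x, mu) = √(0.7797) ≈ 0.883


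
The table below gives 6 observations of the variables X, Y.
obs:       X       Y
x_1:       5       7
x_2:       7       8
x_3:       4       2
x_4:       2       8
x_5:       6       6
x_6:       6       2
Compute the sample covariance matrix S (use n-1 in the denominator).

Step 1 — column means:
  mean(X) = (5 + 7 + 4 + 2 + 6 + 6) / 6 = 30/6 = 5
  mean(Y) = (7 + 8 + 2 + 8 + 6 + 2) / 6 = 33/6 = 5.5

Step 2 — sample covariance S[i,j] = (1/(n-1)) · Σ_k (x_{k,i} - mean_i) · (x_{k,j} - mean_j), with n-1 = 5.
  S[X,X] = ((0)·(0) + (2)·(2) + (-1)·(-1) + (-3)·(-3) + (1)·(1) + (1)·(1)) / 5 = 16/5 = 3.2
  S[X,Y] = ((0)·(1.5) + (2)·(2.5) + (-1)·(-3.5) + (-3)·(2.5) + (1)·(0.5) + (1)·(-3.5)) / 5 = -2/5 = -0.4
  S[Y,Y] = ((1.5)·(1.5) + (2.5)·(2.5) + (-3.5)·(-3.5) + (2.5)·(2.5) + (0.5)·(0.5) + (-3.5)·(-3.5)) / 5 = 39.5/5 = 7.9

S is symmetric (S[j,i] = S[i,j]). Assembling:

S = [[3.2, -0.4],
 [-0.4, 7.9]]


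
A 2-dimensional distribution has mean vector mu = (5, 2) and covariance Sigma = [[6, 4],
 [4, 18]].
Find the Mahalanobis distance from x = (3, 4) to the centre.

Step 1 — centre the observation: (x - mu) = (-2, 2).

Step 2 — invert Sigma. det(Sigma) = 6·18 - (4)² = 92.
  Sigma^{-1} = (1/det) · [[d, -b], [-b, a]] = [[0.1957, -0.0435],
 [-0.0435, 0.0652]].

Step 3 — form the quadratic (x - mu)^T · Sigma^{-1} · (x - mu):
  Sigma^{-1} · (x - mu) = (-0.4783, 0.2174).
  (x - mu)^T · [Sigma^{-1} · (x - mu)] = (-2)·(-0.4783) + (2)·(0.2174) = 1.3913.

Step 4 — take square root: d = √(1.3913) ≈ 1.1795.

d(x, mu) = √(1.3913) ≈ 1.1795


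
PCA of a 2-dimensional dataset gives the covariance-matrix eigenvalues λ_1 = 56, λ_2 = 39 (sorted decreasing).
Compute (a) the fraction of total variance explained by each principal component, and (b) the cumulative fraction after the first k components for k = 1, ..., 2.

Step 1 — total variance = trace(Sigma) = Σ λ_i = 56 + 39 = 95.

Step 2 — fraction explained by component i = λ_i / Σ λ:
  PC1: 56/95 = 0.5895
  PC2: 39/95 = 0.4105

Step 3 — cumulative fraction after k components = (λ_1 + ... + λ_k) / Σ λ:
  k = 1: 56/95 = 0.5895
  k = 2: (56 + 39)/95 = 95/95 = 1

Summary (fraction, with percent):

explained: PC1 0.5895 (58.95%), PC2 0.4105 (41.05%);  cumulative: 0.5895, 1


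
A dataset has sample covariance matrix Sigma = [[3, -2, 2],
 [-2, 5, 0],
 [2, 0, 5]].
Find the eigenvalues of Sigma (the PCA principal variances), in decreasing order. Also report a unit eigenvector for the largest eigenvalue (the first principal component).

Step 1 — characteristic polynomial p(λ) = det(λI - Sigma) = λ³ - tr·λ² + c_1·λ - det, where tr = trace, c_1 = sum of the principal 2×2 minors, det = det(Sigma):
  tr = 3 + 5 + 5 = 13,
  c_1 = (3·5 - (-2)²) + (3·5 - (2)²) + (5·5 - (0)²) = 11 + 11 + 25 = 47,
  det = 3·(5·5 - (0)²) - (-2)·((-2)·5 - (0)·(2)) + (2)·((-2)·(0) - 5·(2)) = 3·(25) - (-2)·(-10) + (2)·(-10) = 35.
  So p(λ) = λ³ - 13λ² + 47λ - 35.
Step 2 — look for an integer root (rational root theorem: any rational root is an integer divisor of 35). Testing λ = 1:
  p(1) = 1 - 13 + 47 - 35 = 0  ✓
  Dividing out (λ - 1): p(λ) = (λ - 1)(λ² - 12λ + 35).
Step 3 — remaining eigenvalues from the quadratic λ² - 12λ + 35 = 0:
  Δ = 12² - 4·35 = 144 - 140 = 4,  λ = (12 ± √4)/2 = (12 ± 2)/2 = 7 or 5.
  Sorted: λ_1 = 7,  λ_2 = 5,  λ_3 = 1  (check: sum = 13 = tr ✓).

Step 4 — unit eigenvector for λ_1 = 7: v spans the null space of (Sigma - λ_1 I), whose rows are
  r_1 = (-4, -2, 2),  r_2 = (-2, -2, 0),  r_3 = (2, 0, -2).
  v is orthogonal to every row, so take v ∝ r_1 × r_2 = ((-2)·(0) - (2)·(-2), (2)·(-2) - (-4)·(0), (-4)·(-2) - (-2)·(-2)) = (4, -4, 4).
  Rescale (divide by 4): u = (1, -1, 1).
  ||u|| = √((1)² + (-1)² + (1)²) = √(3) ≈ 1.7321,  v_1 = u/||u|| ≈ (0.5774, -0.5774, 0.5774) (||v_1|| = 1).

λ_1 = 7,  λ_2 = 5,  λ_3 = 1;  v_1 ≈ (0.5774, -0.5774, 0.5774)


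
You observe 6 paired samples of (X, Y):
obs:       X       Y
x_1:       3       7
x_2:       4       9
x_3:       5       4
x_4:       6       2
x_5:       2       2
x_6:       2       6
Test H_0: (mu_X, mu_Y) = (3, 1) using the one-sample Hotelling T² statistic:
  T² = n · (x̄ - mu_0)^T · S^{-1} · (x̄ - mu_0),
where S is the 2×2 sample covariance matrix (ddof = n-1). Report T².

Step 1 — sample mean vector:
  mean(X) = (3 + 4 + 5 + 6 + 2 + 2) / 6 = 22/6 = 3.6667
  mean(Y) = (7 + 9 + 4 + 2 + 2 + 6) / 6 = 30/6 = 5
  x̄ = (3.6667, 5),  deviation x̄ - mu_0 = (3.6667, 5) - (3, 1) = (0.6667, 4).

Step 2 — sample covariance matrix, S[i,j] = (1/(n-1)) · Σ_k (x_{k,i} - mean_i) · (x_{k,j} - mean_j), divisor n-1 = 5:
  S[X,X] = ((-0.6667)·(-0.6667) + (0.3333)·(0.3333) + (1.3333)·(1.3333) + (2.3333)·(2.3333) + (-1.6667)·(-1.6667) + (-1.6667)·(-1.6667)) / 5 = 13.3333/5 = 2.6667
  S[X,Y] = ((-0.6667)·(2) + (0.3333)·(4) + (1.3333)·(-1) + (2.3333)·(-3) + (-1.6667)·(-3) + (-1.6667)·(1)) / 5 = -5/5 = -1
  S[Y,Y] = ((2)·(2) + (4)·(4) + (-1)·(-1) + (-3)·(-3) + (-3)·(-3) + (1)·(1)) / 5 = 40/5 = 8
  S = [[2.6667, -1],
 [-1, 8]].

Step 3 — invert S. det(S) = 2.6667·8 - (-1)² = 20.3333.
  S^{-1} = (1/det) · [[d, -b], [-b, a]] = [[0.3934, 0.0492],
 [0.0492, 0.1311]].

Step 4 — quadratic form (x̄ - mu_0)^T · S^{-1} · (x̄ - mu_0):
  S^{-1} · (x̄ - mu_0) = (0.459, 0.5574),
  (x̄ - mu_0)^T · [...] = (0.6667)·(0.459) + (4)·(0.5574) = 2.5355.

Step 5 — scale by n: T² = 6 · 2.5355 = 15.2131.

T² ≈ 15.2131


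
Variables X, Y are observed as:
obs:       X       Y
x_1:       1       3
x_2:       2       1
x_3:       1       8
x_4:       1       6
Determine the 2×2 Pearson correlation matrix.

Step 1 — column means:
  mean(X) = (1 + 2 + 1 + 1) / 4 = 5/4 = 1.25
  mean(Y) = (3 + 1 + 8 + 6) / 4 = 18/4 = 4.5

Step 2 — sample variances and covariances s[i,j] = (1/(n-1)) · Σ_k (x_{k,i} - mean_i) · (x_{k,j} - mean_j), with n-1 = 3:
  s[X,X] = ((-0.25)·(-0.25) + (0.75)·(0.75) + (-0.25)·(-0.25) + (-0.25)·(-0.25)) / 3 = 0.75/3 = 0.25
  s[X,Y] = ((-0.25)·(-1.5) + (0.75)·(-3.5) + (-0.25)·(3.5) + (-0.25)·(1.5)) / 3 = -3.5/3 = -1.1667
  s[Y,Y] = ((-1.5)·(-1.5) + (-3.5)·(-3.5) + (3.5)·(3.5) + (1.5)·(1.5)) / 3 = 29/3 = 9.6667
  Sample standard deviations s_i = √(s[i,i]):
  s(X) = √(0.25) = 0.5
  s(Y) = √(9.6667) = 3.1091

Step 3 — r_{ij} = s_{ij} / (s_i · s_j):
  r[X,X] = 1 (diagonal).
  r[X,Y] = -1.1667 / (0.5 · 3.1091) = -1.1667 / 1.5546 = -0.7505
  r[Y,Y] = 1 (diagonal).

R is symmetric with unit diagonal. Assembling:

R = [[1, -0.7505],
 [-0.7505, 1]]


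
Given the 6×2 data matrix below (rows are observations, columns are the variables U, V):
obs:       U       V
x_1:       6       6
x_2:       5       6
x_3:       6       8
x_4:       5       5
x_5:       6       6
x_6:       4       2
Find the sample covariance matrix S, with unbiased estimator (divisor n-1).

Step 1 — column means:
  mean(U) = (6 + 5 + 6 + 5 + 6 + 4) / 6 = 32/6 = 5.3333
  mean(V) = (6 + 6 + 8 + 5 + 6 + 2) / 6 = 33/6 = 5.5

Step 2 — sample covariance S[i,j] = (1/(n-1)) · Σ_k (x_{k,i} - mean_i) · (x_{k,j} - mean_j), with n-1 = 5.
  S[U,U] = ((0.6667)·(0.6667) + (-0.3333)·(-0.3333) + (0.6667)·(0.6667) + (-0.3333)·(-0.3333) + (0.6667)·(0.6667) + (-1.3333)·(-1.3333)) / 5 = 3.3333/5 = 0.6667
  S[U,V] = ((0.6667)·(0.5) + (-0.3333)·(0.5) + (0.6667)·(2.5) + (-0.3333)·(-0.5) + (0.6667)·(0.5) + (-1.3333)·(-3.5)) / 5 = 7/5 = 1.4
  S[V,V] = ((0.5)·(0.5) + (0.5)·(0.5) + (2.5)·(2.5) + (-0.5)·(-0.5) + (0.5)·(0.5) + (-3.5)·(-3.5)) / 5 = 19.5/5 = 3.9

S is symmetric (S[j,i] = S[i,j]). Assembling:

S = [[0.6667, 1.4],
 [1.4, 3.9]]


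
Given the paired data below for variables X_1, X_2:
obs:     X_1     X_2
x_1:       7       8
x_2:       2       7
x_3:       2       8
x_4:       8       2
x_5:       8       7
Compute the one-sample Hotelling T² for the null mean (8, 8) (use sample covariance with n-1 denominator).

Step 1 — sample mean vector:
  mean(X_1) = (7 + 2 + 2 + 8 + 8) / 5 = 27/5 = 5.4
  mean(X_2) = (8 + 7 + 8 + 2 + 7) / 5 = 32/5 = 6.4
  x̄ = (5.4, 6.4),  deviation x̄ - mu_0 = (5.4, 6.4) - (8, 8) = (-2.6, -1.6).

Step 2 — sample covariance matrix, S[i,j] = (1/(n-1)) · Σ_k (x_{k,i} - mean_i) · (x_{k,j} - mean_j), divisor n-1 = 4:
  S[X_1,X_1] = ((1.6)·(1.6) + (-3.4)·(-3.4) + (-3.4)·(-3.4) + (2.6)·(2.6) + (2.6)·(2.6)) / 4 = 39.2/4 = 9.8
  S[X_1,X_2] = ((1.6)·(1.6) + (-3.4)·(0.6) + (-3.4)·(1.6) + (2.6)·(-4.4) + (2.6)·(0.6)) / 4 = -14.8/4 = -3.7
  S[X_2,X_2] = ((1.6)·(1.6) + (0.6)·(0.6) + (1.6)·(1.6) + (-4.4)·(-4.4) + (0.6)·(0.6)) / 4 = 25.2/4 = 6.3
  S = [[9.8, -3.7],
 [-3.7, 6.3]].

Step 3 — invert S. det(S) = 9.8·6.3 - (-3.7)² = 48.05.
  S^{-1} = (1/det) · [[d, -b], [-b, a]] = [[0.1311, 0.077],
 [0.077, 0.204]].

Step 4 — quadratic form (x̄ - mu_0)^T · S^{-1} · (x̄ - mu_0):
  S^{-1} · (x̄ - mu_0) = (-0.4641, -0.5265),
  (x̄ - mu_0)^T · [...] = (-2.6)·(-0.4641) + (-1.6)·(-0.5265) = 2.0491.

Step 5 — scale by n: T² = 5 · 2.0491 = 10.2456.

T² ≈ 10.2456


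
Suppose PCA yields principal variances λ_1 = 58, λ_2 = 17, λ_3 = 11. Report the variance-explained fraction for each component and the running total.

Step 1 — total variance = trace(Sigma) = Σ λ_i = 58 + 17 + 11 = 86.

Step 2 — fraction explained by component i = λ_i / Σ λ:
  PC1: 58/86 = 0.6744
  PC2: 17/86 = 0.1977
  PC3: 11/86 = 0.1279

Step 3 — cumulative fraction after k components = (λ_1 + ... + λ_k) / Σ λ:
  k = 1: 58/86 = 0.6744
  k = 2: (58 + 17)/86 = 75/86 = 0.8721
  k = 3: (58 + 17 + 11)/86 = 86/86 = 1

Summary (fraction, with percent):

explained: PC1 0.6744 (67.44%), PC2 0.1977 (19.77%), PC3 0.1279 (12.79%);  cumulative: 0.6744, 0.8721, 1


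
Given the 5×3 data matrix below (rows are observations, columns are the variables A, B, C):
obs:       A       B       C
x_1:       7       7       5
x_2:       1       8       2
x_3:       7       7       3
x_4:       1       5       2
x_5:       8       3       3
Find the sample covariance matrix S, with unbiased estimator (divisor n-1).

Step 1 — column means:
  mean(A) = (7 + 1 + 7 + 1 + 8) / 5 = 24/5 = 4.8
  mean(B) = (7 + 8 + 7 + 5 + 3) / 5 = 30/5 = 6
  mean(C) = (5 + 2 + 3 + 2 + 3) / 5 = 15/5 = 3

Step 2 — sample covariance S[i,j] = (1/(n-1)) · Σ_k (x_{k,i} - mean_i) · (x_{k,j} - mean_j), with n-1 = 4.
  S[A,A] = ((2.2)·(2.2) + (-3.8)·(-3.8) + (2.2)·(2.2) + (-3.8)·(-3.8) + (3.2)·(3.2)) / 4 = 48.8/4 = 12.2
  S[A,B] = ((2.2)·(1) + (-3.8)·(2) + (2.2)·(1) + (-3.8)·(-1) + (3.2)·(-3)) / 4 = -9/4 = -2.25
  S[A,C] = ((2.2)·(2) + (-3.8)·(-1) + (2.2)·(0) + (-3.8)·(-1) + (3.2)·(0)) / 4 = 12/4 = 3
  S[B,B] = ((1)·(1) + (2)·(2) + (1)·(1) + (-1)·(-1) + (-3)·(-3)) / 4 = 16/4 = 4
  S[B,C] = ((1)·(2) + (2)·(-1) + (1)·(0) + (-1)·(-1) + (-3)·(0)) / 4 = 1/4 = 0.25
  S[C,C] = ((2)·(2) + (-1)·(-1) + (0)·(0) + (-1)·(-1) + (0)·(0)) / 4 = 6/4 = 1.5

S is symmetric (S[j,i] = S[i,j]). Assembling:

S = [[12.2, -2.25, 3],
 [-2.25, 4, 0.25],
 [3, 0.25, 1.5]]


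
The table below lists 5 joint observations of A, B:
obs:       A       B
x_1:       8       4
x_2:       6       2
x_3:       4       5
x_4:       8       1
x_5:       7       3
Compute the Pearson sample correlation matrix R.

Step 1 — column means:
  mean(A) = (8 + 6 + 4 + 8 + 7) / 5 = 33/5 = 6.6
  mean(B) = (4 + 2 + 5 + 1 + 3) / 5 = 15/5 = 3

Step 2 — sample variances and covariances s[i,j] = (1/(n-1)) · Σ_k (x_{k,i} - mean_i) · (x_{k,j} - mean_j), with n-1 = 4:
  s[A,A] = ((1.4)·(1.4) + (-0.6)·(-0.6) + (-2.6)·(-2.6) + (1.4)·(1.4) + (0.4)·(0.4)) / 4 = 11.2/4 = 2.8
  s[A,B] = ((1.4)·(1) + (-0.6)·(-1) + (-2.6)·(2) + (1.4)·(-2) + (0.4)·(0)) / 4 = -6/4 = -1.5
  s[B,B] = ((1)·(1) + (-1)·(-1) + (2)·(2) + (-2)·(-2) + (0)·(0)) / 4 = 10/4 = 2.5
  Sample standard deviations s_i = √(s[i,i]):
  s(A) = √(2.8) = 1.6733
  s(B) = √(2.5) = 1.5811

Step 3 — r_{ij} = s_{ij} / (s_i · s_j):
  r[A,A] = 1 (diagonal).
  r[A,B] = -1.5 / (1.6733 · 1.5811) = -1.5 / 2.6458 = -0.5669
  r[B,B] = 1 (diagonal).

R is symmetric with unit diagonal. Assembling:

R = [[1, -0.5669],
 [-0.5669, 1]]


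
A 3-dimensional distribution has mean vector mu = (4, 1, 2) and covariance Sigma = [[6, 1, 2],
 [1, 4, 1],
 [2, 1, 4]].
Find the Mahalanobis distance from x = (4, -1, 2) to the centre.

Step 1 — centre the observation: (x - mu) = (0, -2, 0).

Step 2 — invert Sigma (cofactor / det for 3×3, or solve directly):
  Sigma^{-1} = [[0.2027, -0.027, -0.0946],
 [-0.027, 0.2703, -0.0541],
 [-0.0946, -0.0541, 0.3108]].

Step 3 — form the quadratic (x - mu)^T · Sigma^{-1} · (x - mu):
  Sigma^{-1} · (x - mu) = (0.0541, -0.5405, 0.1081).
  (x - mu)^T · [Sigma^{-1} · (x - mu)] = (0)·(0.0541) + (-2)·(-0.5405) + (0)·(0.1081) = 1.0811.

Step 4 — take square root: d = √(1.0811) ≈ 1.0398.

d(x, mu) = √(1.0811) ≈ 1.0398


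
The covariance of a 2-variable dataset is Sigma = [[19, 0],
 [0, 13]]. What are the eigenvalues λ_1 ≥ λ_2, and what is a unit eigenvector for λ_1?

Step 1 — characteristic polynomial of 2×2 Sigma:
  det(Sigma - λI) = λ² - trace · λ + det = 0.
  trace = 19 + 13 = 32, det = 19·13 - (0)² = 247.
Step 2 — discriminant:
  Δ = trace² - 4·det = 1024 - 988 = 36.
Step 3 — eigenvalues:
  λ = (trace ± √Δ)/2 = (32 ± 6)/2,
  λ_1 = 19,  λ_2 = 13.

Step 4 — unit eigenvector for λ_1: Sigma is diagonal, so its eigenvectors are the coordinate axes. λ_1 = 19 is the diagonal entry on the first coordinate axis, hence
  v_1 = (1, 0) (||v_1|| = 1).

λ_1 = 19,  λ_2 = 13;  v_1 ≈ (1, 0)


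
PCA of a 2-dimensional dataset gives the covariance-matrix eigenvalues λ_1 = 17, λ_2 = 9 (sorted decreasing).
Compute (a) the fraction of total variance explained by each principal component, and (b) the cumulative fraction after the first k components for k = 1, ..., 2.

Step 1 — total variance = trace(Sigma) = Σ λ_i = 17 + 9 = 26.

Step 2 — fraction explained by component i = λ_i / Σ λ:
  PC1: 17/26 = 0.6538
  PC2: 9/26 = 0.3462

Step 3 — cumulative fraction after k components = (λ_1 + ... + λ_k) / Σ λ:
  k = 1: 17/26 = 0.6538
  k = 2: (17 + 9)/26 = 26/26 = 1

Summary (fraction, with percent):

explained: PC1 0.6538 (65.38%), PC2 0.3462 (34.62%);  cumulative: 0.6538, 1


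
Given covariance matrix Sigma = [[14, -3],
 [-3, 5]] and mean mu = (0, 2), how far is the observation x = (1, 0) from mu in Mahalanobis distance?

Step 1 — centre the observation: (x - mu) = (1, -2).

Step 2 — invert Sigma. det(Sigma) = 14·5 - (-3)² = 61.
  Sigma^{-1} = (1/det) · [[d, -b], [-b, a]] = [[0.082, 0.0492],
 [0.0492, 0.2295]].

Step 3 — form the quadratic (x - mu)^T · Sigma^{-1} · (x - mu):
  Sigma^{-1} · (x - mu) = (-0.0164, -0.4098).
  (x - mu)^T · [Sigma^{-1} · (x - mu)] = (1)·(-0.0164) + (-2)·(-0.4098) = 0.8033.

Step 4 — take square root: d = √(0.8033) ≈ 0.8963.

d(x, mu) = √(0.8033) ≈ 0.8963


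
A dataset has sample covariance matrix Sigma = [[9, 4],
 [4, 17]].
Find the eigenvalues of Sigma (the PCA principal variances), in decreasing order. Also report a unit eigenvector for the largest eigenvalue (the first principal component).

Step 1 — characteristic polynomial of 2×2 Sigma:
  det(Sigma - λI) = λ² - trace · λ + det = 0.
  trace = 9 + 17 = 26, det = 9·17 - (4)² = 137.
Step 2 — discriminant:
  Δ = trace² - 4·det = 676 - 548 = 128.
Step 3 — eigenvalues:
  λ = (trace ± √Δ)/2 = (26 ± 11.3137)/2,
  λ_1 = 18.6569,  λ_2 = 7.3431.

Step 4 — unit eigenvector for λ_1: solve (Sigma - λ_1 I)v = 0. First row:
  (9 - 18.6569)·v_x + (4)·v_y = 0, i.e. (-9.6569)·v_x + (4)·v_y = 0,
  so v ∝ (b, λ_1 - a) = (4, 9.6569) = u.
  ||u|| = √((4)² + (9.6569)²) = √(109.2548) ≈ 10.4525,
  v_1 = u/||u|| ≈ (0.3827, 0.9239) (||v_1|| = 1).

λ_1 = 18.6569,  λ_2 = 7.3431;  v_1 ≈ (0.3827, 0.9239)


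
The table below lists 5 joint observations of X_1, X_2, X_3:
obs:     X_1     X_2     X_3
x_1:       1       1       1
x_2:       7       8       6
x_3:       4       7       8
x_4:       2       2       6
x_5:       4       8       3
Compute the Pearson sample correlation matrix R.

Step 1 — column means:
  mean(X_1) = (1 + 7 + 4 + 2 + 4) / 5 = 18/5 = 3.6
  mean(X_2) = (1 + 8 + 7 + 2 + 8) / 5 = 26/5 = 5.2
  mean(X_3) = (1 + 6 + 8 + 6 + 3) / 5 = 24/5 = 4.8

Step 2 — sample variances and covariances s[i,j] = (1/(n-1)) · Σ_k (x_{k,i} - mean_i) · (x_{k,j} - mean_j), with n-1 = 4:
  s[X_1,X_1] = ((-2.6)·(-2.6) + (3.4)·(3.4) + (0.4)·(0.4) + (-1.6)·(-1.6) + (0.4)·(0.4)) / 4 = 21.2/4 = 5.3
  s[X_1,X_2] = ((-2.6)·(-4.2) + (3.4)·(2.8) + (0.4)·(1.8) + (-1.6)·(-3.2) + (0.4)·(2.8)) / 4 = 27.4/4 = 6.85
  s[X_1,X_3] = ((-2.6)·(-3.8) + (3.4)·(1.2) + (0.4)·(3.2) + (-1.6)·(1.2) + (0.4)·(-1.8)) / 4 = 12.6/4 = 3.15
  s[X_2,X_2] = ((-4.2)·(-4.2) + (2.8)·(2.8) + (1.8)·(1.8) + (-3.2)·(-3.2) + (2.8)·(2.8)) / 4 = 46.8/4 = 11.7
  s[X_2,X_3] = ((-4.2)·(-3.8) + (2.8)·(1.2) + (1.8)·(3.2) + (-3.2)·(1.2) + (2.8)·(-1.8)) / 4 = 16.2/4 = 4.05
  s[X_3,X_3] = ((-3.8)·(-3.8) + (1.2)·(1.2) + (3.2)·(3.2) + (1.2)·(1.2) + (-1.8)·(-1.8)) / 4 = 30.8/4 = 7.7
  Sample standard deviations s_i = √(s[i,i]):
  s(X_1) = √(5.3) = 2.3022
  s(X_2) = √(11.7) = 3.4205
  s(X_3) = √(7.7) = 2.7749

Step 3 — r_{ij} = s_{ij} / (s_i · s_j):
  r[X_1,X_1] = 1 (diagonal).
  r[X_1,X_2] = 6.85 / (2.3022 · 3.4205) = 6.85 / 7.8746 = 0.8699
  r[X_1,X_3] = 3.15 / (2.3022 · 2.7749) = 3.15 / 6.3883 = 0.4931
  r[X_2,X_2] = 1 (diagonal).
  r[X_2,X_3] = 4.05 / (3.4205 · 2.7749) = 4.05 / 9.4916 = 0.4267
  r[X_3,X_3] = 1 (diagonal).

R is symmetric with unit diagonal. Assembling:

R = [[1, 0.8699, 0.4931],
 [0.8699, 1, 0.4267],
 [0.4931, 0.4267, 1]]


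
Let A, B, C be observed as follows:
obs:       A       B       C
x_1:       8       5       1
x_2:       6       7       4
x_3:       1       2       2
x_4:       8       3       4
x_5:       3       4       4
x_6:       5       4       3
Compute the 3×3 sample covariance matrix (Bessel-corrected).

Step 1 — column means:
  mean(A) = (8 + 6 + 1 + 8 + 3 + 5) / 6 = 31/6 = 5.1667
  mean(B) = (5 + 7 + 2 + 3 + 4 + 4) / 6 = 25/6 = 4.1667
  mean(C) = (1 + 4 + 2 + 4 + 4 + 3) / 6 = 18/6 = 3

Step 2 — sample covariance S[i,j] = (1/(n-1)) · Σ_k (x_{k,i} - mean_i) · (x_{k,j} - mean_j), with n-1 = 5.
  S[A,A] = ((2.8333)·(2.8333) + (0.8333)·(0.8333) + (-4.1667)·(-4.1667) + (2.8333)·(2.8333) + (-2.1667)·(-2.1667) + (-0.1667)·(-0.1667)) / 5 = 38.8333/5 = 7.7667
  S[A,B] = ((2.8333)·(0.8333) + (0.8333)·(2.8333) + (-4.1667)·(-2.1667) + (2.8333)·(-1.1667) + (-2.1667)·(-0.1667) + (-0.1667)·(-0.1667)) / 5 = 10.8333/5 = 2.1667
  S[A,C] = ((2.8333)·(-2) + (0.8333)·(1) + (-4.1667)·(-1) + (2.8333)·(1) + (-2.1667)·(1) + (-0.1667)·(0)) / 5 = 0/5 = 0
  S[B,B] = ((0.8333)·(0.8333) + (2.8333)·(2.8333) + (-2.1667)·(-2.1667) + (-1.1667)·(-1.1667) + (-0.1667)·(-0.1667) + (-0.1667)·(-0.1667)) / 5 = 14.8333/5 = 2.9667
  S[B,C] = ((0.8333)·(-2) + (2.8333)·(1) + (-2.1667)·(-1) + (-1.1667)·(1) + (-0.1667)·(1) + (-0.1667)·(0)) / 5 = 2/5 = 0.4
  S[C,C] = ((-2)·(-2) + (1)·(1) + (-1)·(-1) + (1)·(1) + (1)·(1) + (0)·(0)) / 5 = 8/5 = 1.6

S is symmetric (S[j,i] = S[i,j]). Assembling:

S = [[7.7667, 2.1667, 0],
 [2.1667, 2.9667, 0.4],
 [0, 0.4, 1.6]]


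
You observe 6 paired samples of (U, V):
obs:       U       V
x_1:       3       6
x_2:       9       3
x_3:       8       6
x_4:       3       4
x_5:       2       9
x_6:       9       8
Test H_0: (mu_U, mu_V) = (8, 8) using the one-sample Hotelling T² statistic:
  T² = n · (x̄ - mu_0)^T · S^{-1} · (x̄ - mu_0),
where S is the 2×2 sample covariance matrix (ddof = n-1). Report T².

Step 1 — sample mean vector:
  mean(U) = (3 + 9 + 8 + 3 + 2 + 9) / 6 = 34/6 = 5.6667
  mean(V) = (6 + 3 + 6 + 4 + 9 + 8) / 6 = 36/6 = 6
  x̄ = (5.6667, 6),  deviation x̄ - mu_0 = (5.6667, 6) - (8, 8) = (-2.3333, -2).

Step 2 — sample covariance matrix, S[i,j] = (1/(n-1)) · Σ_k (x_{k,i} - mean_i) · (x_{k,j} - mean_j), divisor n-1 = 5:
  S[U,U] = ((-2.6667)·(-2.6667) + (3.3333)·(3.3333) + (2.3333)·(2.3333) + (-2.6667)·(-2.6667) + (-3.6667)·(-3.6667) + (3.3333)·(3.3333)) / 5 = 55.3333/5 = 11.0667
  S[U,V] = ((-2.6667)·(0) + (3.3333)·(-3) + (2.3333)·(0) + (-2.6667)·(-2) + (-3.6667)·(3) + (3.3333)·(2)) / 5 = -9/5 = -1.8
  S[V,V] = ((0)·(0) + (-3)·(-3) + (0)·(0) + (-2)·(-2) + (3)·(3) + (2)·(2)) / 5 = 26/5 = 5.2
  S = [[11.0667, -1.8],
 [-1.8, 5.2]].

Step 3 — invert S. det(S) = 11.0667·5.2 - (-1.8)² = 54.3067.
  S^{-1} = (1/det) · [[d, -b], [-b, a]] = [[0.0958, 0.0331],
 [0.0331, 0.2038]].

Step 4 — quadratic form (x̄ - mu_0)^T · S^{-1} · (x̄ - mu_0):
  S^{-1} · (x̄ - mu_0) = (-0.2897, -0.4849),
  (x̄ - mu_0)^T · [...] = (-2.3333)·(-0.2897) + (-2)·(-0.4849) = 1.6458.

Step 5 — scale by n: T² = 6 · 1.6458 = 9.8748.

T² ≈ 9.8748


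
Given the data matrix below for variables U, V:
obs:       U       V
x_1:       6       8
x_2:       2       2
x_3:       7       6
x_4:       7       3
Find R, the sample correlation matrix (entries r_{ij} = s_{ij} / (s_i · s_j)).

Step 1 — column means:
  mean(U) = (6 + 2 + 7 + 7) / 4 = 22/4 = 5.5
  mean(V) = (8 + 2 + 6 + 3) / 4 = 19/4 = 4.75

Step 2 — sample variances and covariances s[i,j] = (1/(n-1)) · Σ_k (x_{k,i} - mean_i) · (x_{k,j} - mean_j), with n-1 = 3:
  s[U,U] = ((0.5)·(0.5) + (-3.5)·(-3.5) + (1.5)·(1.5) + (1.5)·(1.5)) / 3 = 17/3 = 5.6667
  s[U,V] = ((0.5)·(3.25) + (-3.5)·(-2.75) + (1.5)·(1.25) + (1.5)·(-1.75)) / 3 = 10.5/3 = 3.5
  s[V,V] = ((3.25)·(3.25) + (-2.75)·(-2.75) + (1.25)·(1.25) + (-1.75)·(-1.75)) / 3 = 22.75/3 = 7.5833
  Sample standard deviations s_i = √(s[i,i]):
  s(U) = √(5.6667) = 2.3805
  s(V) = √(7.5833) = 2.7538

Step 3 — r_{ij} = s_{ij} / (s_i · s_j):
  r[U,U] = 1 (diagonal).
  r[U,V] = 3.5 / (2.3805 · 2.7538) = 3.5 / 6.5553 = 0.5339
  r[V,V] = 1 (diagonal).

R is symmetric with unit diagonal. Assembling:

R = [[1, 0.5339],
 [0.5339, 1]]


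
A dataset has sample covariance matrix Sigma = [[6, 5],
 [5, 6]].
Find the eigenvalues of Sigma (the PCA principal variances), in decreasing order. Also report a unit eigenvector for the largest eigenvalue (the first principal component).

Step 1 — characteristic polynomial of 2×2 Sigma:
  det(Sigma - λI) = λ² - trace · λ + det = 0.
  trace = 6 + 6 = 12, det = 6·6 - (5)² = 11.
Step 2 — discriminant:
  Δ = trace² - 4·det = 144 - 44 = 100.
Step 3 — eigenvalues:
  λ = (trace ± √Δ)/2 = (12 ± 10)/2,
  λ_1 = 11,  λ_2 = 1.

Step 4 — unit eigenvector for λ_1: solve (Sigma - λ_1 I)v = 0. First row:
  (6 - 11)·v_x + (5)·v_y = 0, i.e. (-5)·v_x + (5)·v_y = 0,
  so v ∝ (b, λ_1 - a) = (5, 5) = u.
  ||u|| = √((5)² + (5)²) = √(50) ≈ 7.0711,
  v_1 = u/||u|| ≈ (0.7071, 0.7071) (||v_1|| = 1).

λ_1 = 11,  λ_2 = 1;  v_1 ≈ (0.7071, 0.7071)


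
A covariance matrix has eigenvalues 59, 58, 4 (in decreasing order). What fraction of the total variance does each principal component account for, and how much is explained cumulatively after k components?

Step 1 — total variance = trace(Sigma) = Σ λ_i = 59 + 58 + 4 = 121.

Step 2 — fraction explained by component i = λ_i / Σ λ:
  PC1: 59/121 = 0.4876
  PC2: 58/121 = 0.4793
  PC3: 4/121 = 0.0331

Step 3 — cumulative fraction after k components = (λ_1 + ... + λ_k) / Σ λ:
  k = 1: 59/121 = 0.4876
  k = 2: (59 + 58)/121 = 117/121 = 0.9669
  k = 3: (59 + 58 + 4)/121 = 121/121 = 1

Summary (fraction, with percent):

explained: PC1 0.4876 (48.76%), PC2 0.4793 (47.93%), PC3 0.0331 (3.31%);  cumulative: 0.4876, 0.9669, 1


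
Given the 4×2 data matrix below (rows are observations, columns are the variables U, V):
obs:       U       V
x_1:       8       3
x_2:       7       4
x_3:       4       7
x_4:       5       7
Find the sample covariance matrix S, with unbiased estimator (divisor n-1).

Step 1 — column means:
  mean(U) = (8 + 7 + 4 + 5) / 4 = 24/4 = 6
  mean(V) = (3 + 4 + 7 + 7) / 4 = 21/4 = 5.25

Step 2 — sample covariance S[i,j] = (1/(n-1)) · Σ_k (x_{k,i} - mean_i) · (x_{k,j} - mean_j), with n-1 = 3.
  S[U,U] = ((2)·(2) + (1)·(1) + (-2)·(-2) + (-1)·(-1)) / 3 = 10/3 = 3.3333
  S[U,V] = ((2)·(-2.25) + (1)·(-1.25) + (-2)·(1.75) + (-1)·(1.75)) / 3 = -11/3 = -3.6667
  S[V,V] = ((-2.25)·(-2.25) + (-1.25)·(-1.25) + (1.75)·(1.75) + (1.75)·(1.75)) / 3 = 12.75/3 = 4.25

S is symmetric (S[j,i] = S[i,j]). Assembling:

S = [[3.3333, -3.6667],
 [-3.6667, 4.25]]


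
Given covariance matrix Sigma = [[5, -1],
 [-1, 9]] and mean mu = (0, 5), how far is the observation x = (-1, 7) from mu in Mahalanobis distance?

Step 1 — centre the observation: (x - mu) = (-1, 2).

Step 2 — invert Sigma. det(Sigma) = 5·9 - (-1)² = 44.
  Sigma^{-1} = (1/det) · [[d, -b], [-b, a]] = [[0.2045, 0.0227],
 [0.0227, 0.1136]].

Step 3 — form the quadratic (x - mu)^T · Sigma^{-1} · (x - mu):
  Sigma^{-1} · (x - mu) = (-0.1591, 0.2045).
  (x - mu)^T · [Sigma^{-1} · (x - mu)] = (-1)·(-0.1591) + (2)·(0.2045) = 0.5682.

Step 4 — take square root: d = √(0.5682) ≈ 0.7538.

d(x, mu) = √(0.5682) ≈ 0.7538


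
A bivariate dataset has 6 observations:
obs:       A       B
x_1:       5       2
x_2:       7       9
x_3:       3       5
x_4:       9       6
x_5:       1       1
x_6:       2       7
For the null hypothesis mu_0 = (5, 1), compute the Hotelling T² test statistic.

Step 1 — sample mean vector:
  mean(A) = (5 + 7 + 3 + 9 + 1 + 2) / 6 = 27/6 = 4.5
  mean(B) = (2 + 9 + 5 + 6 + 1 + 7) / 6 = 30/6 = 5
  x̄ = (4.5, 5),  deviation x̄ - mu_0 = (4.5, 5) - (5, 1) = (-0.5, 4).

Step 2 — sample covariance matrix, S[i,j] = (1/(n-1)) · Σ_k (x_{k,i} - mean_i) · (x_{k,j} - mean_j), divisor n-1 = 5:
  S[A,A] = ((0.5)·(0.5) + (2.5)·(2.5) + (-1.5)·(-1.5) + (4.5)·(4.5) + (-3.5)·(-3.5) + (-2.5)·(-2.5)) / 5 = 47.5/5 = 9.5
  S[A,B] = ((0.5)·(-3) + (2.5)·(4) + (-1.5)·(0) + (4.5)·(1) + (-3.5)·(-4) + (-2.5)·(2)) / 5 = 22/5 = 4.4
  S[B,B] = ((-3)·(-3) + (4)·(4) + (0)·(0) + (1)·(1) + (-4)·(-4) + (2)·(2)) / 5 = 46/5 = 9.2
  S = [[9.5, 4.4],
 [4.4, 9.2]].

Step 3 — invert S. det(S) = 9.5·9.2 - (4.4)² = 68.04.
  S^{-1} = (1/det) · [[d, -b], [-b, a]] = [[0.1352, -0.0647],
 [-0.0647, 0.1396]].

Step 4 — quadratic form (x̄ - mu_0)^T · S^{-1} · (x̄ - mu_0):
  S^{-1} · (x̄ - mu_0) = (-0.3263, 0.5908),
  (x̄ - mu_0)^T · [...] = (-0.5)·(-0.3263) + (4)·(0.5908) = 2.5265.

Step 5 — scale by n: T² = 6 · 2.5265 = 15.1587.

T² ≈ 15.1587


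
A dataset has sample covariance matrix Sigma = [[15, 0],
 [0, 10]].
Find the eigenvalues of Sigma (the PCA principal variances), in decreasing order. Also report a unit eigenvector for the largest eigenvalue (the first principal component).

Step 1 — characteristic polynomial of 2×2 Sigma:
  det(Sigma - λI) = λ² - trace · λ + det = 0.
  trace = 15 + 10 = 25, det = 15·10 - (0)² = 150.
Step 2 — discriminant:
  Δ = trace² - 4·det = 625 - 600 = 25.
Step 3 — eigenvalues:
  λ = (trace ± √Δ)/2 = (25 ± 5)/2,
  λ_1 = 15,  λ_2 = 10.

Step 4 — unit eigenvector for λ_1: Sigma is diagonal, so its eigenvectors are the coordinate axes. λ_1 = 15 is the diagonal entry on the first coordinate axis, hence
  v_1 = (1, 0) (||v_1|| = 1).

λ_1 = 15,  λ_2 = 10;  v_1 ≈ (1, 0)
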